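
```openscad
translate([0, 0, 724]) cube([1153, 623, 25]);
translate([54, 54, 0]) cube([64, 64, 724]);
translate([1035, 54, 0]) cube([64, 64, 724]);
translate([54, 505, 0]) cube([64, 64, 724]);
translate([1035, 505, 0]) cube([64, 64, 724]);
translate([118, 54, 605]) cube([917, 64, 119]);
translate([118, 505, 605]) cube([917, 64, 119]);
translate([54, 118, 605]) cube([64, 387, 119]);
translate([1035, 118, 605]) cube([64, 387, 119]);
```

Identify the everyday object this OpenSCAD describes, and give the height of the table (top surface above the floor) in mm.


A table. The table height is 749 mm.

A 1153×623×25 slab sits at z = 724 on four 64 mm square posts — a table. The top surface is at 724 + 25 = 749 mm.


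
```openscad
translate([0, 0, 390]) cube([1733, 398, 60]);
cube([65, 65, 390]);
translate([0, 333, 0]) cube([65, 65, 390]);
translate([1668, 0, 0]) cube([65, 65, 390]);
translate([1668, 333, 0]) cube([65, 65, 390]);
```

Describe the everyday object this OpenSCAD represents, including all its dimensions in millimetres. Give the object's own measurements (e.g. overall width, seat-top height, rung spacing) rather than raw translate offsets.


A bench: a 1733×398 mm seat slab, 60 mm thick, top at z = 450 mm, on four 65×65 mm square legs flush with the seat corners and standing on z = 0.


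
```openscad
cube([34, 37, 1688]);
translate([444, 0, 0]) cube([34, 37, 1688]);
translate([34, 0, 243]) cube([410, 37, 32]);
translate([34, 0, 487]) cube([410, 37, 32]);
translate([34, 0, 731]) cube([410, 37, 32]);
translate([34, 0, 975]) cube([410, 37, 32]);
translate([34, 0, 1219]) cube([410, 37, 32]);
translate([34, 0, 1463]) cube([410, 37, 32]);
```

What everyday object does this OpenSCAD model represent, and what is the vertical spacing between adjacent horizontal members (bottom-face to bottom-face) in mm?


A ladder. The rung spacing is 244 mm.

Two tall 34×37 posts with 6 short bars between them — a ladder. Adjacent rungs sit at z = 243 and z = 487, so the spacing is 487 − 243 = 244 mm.


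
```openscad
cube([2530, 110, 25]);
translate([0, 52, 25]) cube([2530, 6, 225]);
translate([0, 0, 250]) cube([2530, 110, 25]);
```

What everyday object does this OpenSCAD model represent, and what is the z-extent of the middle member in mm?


An I-beam. The web height is 225 mm.

Two wide flanges with a thin centred web — an I-beam. Overall 275 mm minus two 25 mm flanges gives a web of 275 − 2·25 = 225 mm.


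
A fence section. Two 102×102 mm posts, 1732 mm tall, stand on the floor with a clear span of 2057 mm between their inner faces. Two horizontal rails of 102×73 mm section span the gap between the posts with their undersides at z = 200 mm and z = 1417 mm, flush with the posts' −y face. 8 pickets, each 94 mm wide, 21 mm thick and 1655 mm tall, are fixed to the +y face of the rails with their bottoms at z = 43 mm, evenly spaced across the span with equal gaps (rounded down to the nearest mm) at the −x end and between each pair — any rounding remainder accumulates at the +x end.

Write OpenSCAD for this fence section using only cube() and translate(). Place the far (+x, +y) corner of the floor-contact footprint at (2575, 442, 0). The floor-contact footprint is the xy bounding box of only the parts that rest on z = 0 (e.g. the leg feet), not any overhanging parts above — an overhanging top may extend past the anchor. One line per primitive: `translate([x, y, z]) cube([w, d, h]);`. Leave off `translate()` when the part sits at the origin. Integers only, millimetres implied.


translate([314, 340, 0]) cube([102, 102, 1732]);
translate([2473, 340, 0]) cube([102, 102, 1732]);
translate([416, 340, 200]) cube([2057, 102, 73]);
translate([416, 340, 1417]) cube([2057, 102, 73]);
translate([561, 442, 43]) cube([94, 21, 1655]);
translate([800, 442, 43]) cube([94, 21, 1655]);
translate([1039, 442, 43]) cube([94, 21, 1655]);
translate([1278, 442, 43]) cube([94, 21, 1655]);
translate([1517, 442, 43]) cube([94, 21, 1655]);
translate([1756, 442, 43]) cube([94, 21, 1655]);
translate([1995, 442, 43]) cube([94, 21, 1655]);
translate([2234, 442, 43]) cube([94, 21, 1655]);


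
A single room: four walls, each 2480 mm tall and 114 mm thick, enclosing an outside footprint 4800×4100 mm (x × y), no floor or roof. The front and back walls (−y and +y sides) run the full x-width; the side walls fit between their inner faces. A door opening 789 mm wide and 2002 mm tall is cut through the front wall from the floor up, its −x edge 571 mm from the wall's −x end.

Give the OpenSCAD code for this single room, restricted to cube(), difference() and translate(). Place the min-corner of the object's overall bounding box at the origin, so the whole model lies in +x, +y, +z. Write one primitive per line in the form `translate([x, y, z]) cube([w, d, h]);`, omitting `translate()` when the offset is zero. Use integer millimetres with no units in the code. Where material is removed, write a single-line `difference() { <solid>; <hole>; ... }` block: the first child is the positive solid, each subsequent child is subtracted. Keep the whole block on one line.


difference() { cube([4800, 114, 2480]); translate([571, 0, 0]) cube([789, 114, 2002]); }
translate([0, 3986, 0]) cube([4800, 114, 2480]);
translate([0, 114, 0]) cube([114, 3872, 2480]);
translate([4686, 114, 0]) cube([114, 3872, 2480]);


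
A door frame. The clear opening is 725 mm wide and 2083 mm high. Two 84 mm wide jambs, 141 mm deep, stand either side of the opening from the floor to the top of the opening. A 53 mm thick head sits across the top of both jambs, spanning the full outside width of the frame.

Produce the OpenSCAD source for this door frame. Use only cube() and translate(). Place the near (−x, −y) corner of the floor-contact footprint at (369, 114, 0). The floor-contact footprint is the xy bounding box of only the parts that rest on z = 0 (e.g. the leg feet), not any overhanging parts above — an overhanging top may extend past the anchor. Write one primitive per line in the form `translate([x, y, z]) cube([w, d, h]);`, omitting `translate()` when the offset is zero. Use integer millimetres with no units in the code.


translate([369, 114, 0]) cube([84, 141, 2083]);
translate([1178, 114, 0]) cube([84, 141, 2083]);
translate([369, 114, 2083]) cube([893, 141, 53]);


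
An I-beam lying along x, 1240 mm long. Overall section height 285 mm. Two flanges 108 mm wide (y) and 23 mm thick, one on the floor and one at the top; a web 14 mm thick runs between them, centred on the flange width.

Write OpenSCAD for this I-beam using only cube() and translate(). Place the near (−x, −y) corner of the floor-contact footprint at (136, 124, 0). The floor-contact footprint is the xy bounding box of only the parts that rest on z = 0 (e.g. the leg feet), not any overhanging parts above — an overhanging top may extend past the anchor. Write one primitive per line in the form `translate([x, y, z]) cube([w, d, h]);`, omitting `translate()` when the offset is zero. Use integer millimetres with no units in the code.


translate([136, 124, 0]) cube([1240, 108, 23]);
translate([136, 171, 23]) cube([1240, 14, 239]);
translate([136, 124, 262]) cube([1240, 108, 23]);


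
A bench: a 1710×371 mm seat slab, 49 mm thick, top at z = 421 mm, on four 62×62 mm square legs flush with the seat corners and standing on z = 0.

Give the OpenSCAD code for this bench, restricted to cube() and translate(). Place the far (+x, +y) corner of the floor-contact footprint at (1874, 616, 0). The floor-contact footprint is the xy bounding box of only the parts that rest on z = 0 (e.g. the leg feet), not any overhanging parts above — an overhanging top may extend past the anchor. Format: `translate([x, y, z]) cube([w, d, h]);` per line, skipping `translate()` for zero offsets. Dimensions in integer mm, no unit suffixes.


translate([164, 245, 372]) cube([1710, 371, 49]);
translate([164, 245, 0]) cube([62, 62, 372]);
translate([164, 554, 0]) cube([62, 62, 372]);
translate([1812, 245, 0]) cube([62, 62, 372]);
translate([1812, 554, 0]) cube([62, 62, 372]);


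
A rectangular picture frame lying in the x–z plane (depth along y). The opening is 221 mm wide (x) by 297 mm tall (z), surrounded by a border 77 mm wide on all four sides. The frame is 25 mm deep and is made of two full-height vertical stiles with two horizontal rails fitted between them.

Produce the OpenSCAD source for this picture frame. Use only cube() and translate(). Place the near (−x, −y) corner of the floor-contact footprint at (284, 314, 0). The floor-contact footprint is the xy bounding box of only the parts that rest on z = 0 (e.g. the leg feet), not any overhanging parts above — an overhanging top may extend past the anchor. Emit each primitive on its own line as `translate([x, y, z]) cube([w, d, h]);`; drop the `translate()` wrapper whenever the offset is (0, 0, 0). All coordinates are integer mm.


translate([284, 314, 0]) cube([77, 25, 451]);
translate([582, 314, 0]) cube([77, 25, 451]);
translate([361, 314, 0]) cube([221, 25, 77]);
translate([361, 314, 374]) cube([221, 25, 77]);


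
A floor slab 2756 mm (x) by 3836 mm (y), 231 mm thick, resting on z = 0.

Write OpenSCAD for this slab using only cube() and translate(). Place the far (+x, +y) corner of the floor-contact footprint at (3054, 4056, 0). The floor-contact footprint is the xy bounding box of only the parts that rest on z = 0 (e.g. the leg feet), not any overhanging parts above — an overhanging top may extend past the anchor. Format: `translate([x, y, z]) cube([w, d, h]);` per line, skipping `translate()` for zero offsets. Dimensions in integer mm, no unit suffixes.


translate([298, 220, 0]) cube([2756, 3836, 231]);


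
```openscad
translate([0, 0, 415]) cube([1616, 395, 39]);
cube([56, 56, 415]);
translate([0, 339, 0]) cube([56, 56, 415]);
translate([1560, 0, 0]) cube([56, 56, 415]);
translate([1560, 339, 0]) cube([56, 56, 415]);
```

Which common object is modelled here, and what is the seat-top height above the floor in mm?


A bench. The seat-top height is 454 mm.

A long slab on four corner posts — a bench. The slab sits at z = 415 with thickness 39, so the top is 415 + 39 = 454 mm.


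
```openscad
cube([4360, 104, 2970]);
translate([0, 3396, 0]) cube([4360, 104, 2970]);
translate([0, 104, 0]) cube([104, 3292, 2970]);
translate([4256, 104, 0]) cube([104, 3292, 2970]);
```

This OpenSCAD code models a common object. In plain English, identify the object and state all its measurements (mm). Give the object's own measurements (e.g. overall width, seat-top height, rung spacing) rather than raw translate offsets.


The wall frame of a small rectangular building: four walls, each 2970 mm tall and 104 mm thick, enclosing a footprint 4360 mm (x) by 3500 mm (y) outside-to-outside, with no floor or roof. The front and back walls (the −y and +y sides) span the full width; the two side walls fit between them.


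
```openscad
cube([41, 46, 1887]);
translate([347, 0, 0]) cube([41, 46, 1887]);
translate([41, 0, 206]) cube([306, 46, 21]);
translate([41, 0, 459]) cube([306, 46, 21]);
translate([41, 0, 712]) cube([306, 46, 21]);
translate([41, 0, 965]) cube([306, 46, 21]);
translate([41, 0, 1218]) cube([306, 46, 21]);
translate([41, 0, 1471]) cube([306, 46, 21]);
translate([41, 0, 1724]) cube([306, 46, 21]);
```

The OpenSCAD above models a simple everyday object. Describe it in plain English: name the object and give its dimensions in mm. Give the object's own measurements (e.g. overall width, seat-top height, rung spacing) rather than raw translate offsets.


A straight ladder. Two 41×46 mm vertical rails, 1887 mm tall, stand 388 mm apart (outside-to-outside) with their front faces coplanar on the −y side. 7 rungs, each 46 mm deep and 21 mm tall, span between the inner faces of the rails, front faces flush with the rails. The lowest rung's underside is at z = 206 mm and rungs are spaced 253 mm apart (underside to underside).


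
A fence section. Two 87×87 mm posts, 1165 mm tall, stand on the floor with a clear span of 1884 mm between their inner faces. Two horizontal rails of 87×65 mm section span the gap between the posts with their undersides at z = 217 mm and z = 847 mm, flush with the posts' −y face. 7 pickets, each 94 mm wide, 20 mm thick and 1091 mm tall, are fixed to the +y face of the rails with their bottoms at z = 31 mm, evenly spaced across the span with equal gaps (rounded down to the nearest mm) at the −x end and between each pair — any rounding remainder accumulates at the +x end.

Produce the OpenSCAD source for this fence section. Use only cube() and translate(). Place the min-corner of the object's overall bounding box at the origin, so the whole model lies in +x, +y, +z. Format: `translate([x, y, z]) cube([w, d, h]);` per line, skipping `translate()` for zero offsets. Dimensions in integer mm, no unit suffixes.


cube([87, 87, 1165]);
translate([1971, 0, 0]) cube([87, 87, 1165]);
translate([87, 0, 217]) cube([1884, 87, 65]);
translate([87, 0, 847]) cube([1884, 87, 65]);
translate([240, 87, 31]) cube([94, 20, 1091]);
translate([487, 87, 31]) cube([94, 20, 1091]);
translate([734, 87, 31]) cube([94, 20, 1091]);
translate([981, 87, 31]) cube([94, 20, 1091]);
translate([1228, 87, 31]) cube([94, 20, 1091]);
translate([1475, 87, 31]) cube([94, 20, 1091]);
translate([1722, 87, 31]) cube([94, 20, 1091]);


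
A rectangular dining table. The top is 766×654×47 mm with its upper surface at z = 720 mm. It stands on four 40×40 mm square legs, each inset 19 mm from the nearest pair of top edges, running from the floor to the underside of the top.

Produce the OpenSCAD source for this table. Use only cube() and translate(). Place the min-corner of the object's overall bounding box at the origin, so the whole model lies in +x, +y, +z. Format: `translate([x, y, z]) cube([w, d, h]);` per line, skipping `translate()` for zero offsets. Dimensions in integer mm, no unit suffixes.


// leg_h = 720 - 47 = 673
translate([0, 0, 673]) cube([766, 654, 47]);
translate([19, 19, 0]) cube([40, 40, 673]);
translate([707, 19, 0]) cube([40, 40, 673]);
translate([19, 595, 0]) cube([40, 40, 673]);
translate([707, 595, 0]) cube([40, 40, 673]);


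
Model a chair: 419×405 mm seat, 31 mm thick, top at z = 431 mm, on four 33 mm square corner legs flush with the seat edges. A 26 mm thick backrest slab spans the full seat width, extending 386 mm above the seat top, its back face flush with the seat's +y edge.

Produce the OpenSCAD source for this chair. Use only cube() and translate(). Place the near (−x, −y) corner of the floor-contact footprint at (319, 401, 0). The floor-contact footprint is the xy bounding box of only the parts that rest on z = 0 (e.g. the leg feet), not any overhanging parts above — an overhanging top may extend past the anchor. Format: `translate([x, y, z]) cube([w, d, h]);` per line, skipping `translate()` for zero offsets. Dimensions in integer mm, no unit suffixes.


// leg_h = 431 - 31 = 400
translate([319, 401, 400]) cube([419, 405, 31]);
translate([319, 401, 0]) cube([33, 33, 400]);
translate([705, 401, 0]) cube([33, 33, 400]);
translate([319, 773, 0]) cube([33, 33, 400]);
translate([705, 773, 0]) cube([33, 33, 400]);
translate([319, 780, 431]) cube([419, 26, 386]);


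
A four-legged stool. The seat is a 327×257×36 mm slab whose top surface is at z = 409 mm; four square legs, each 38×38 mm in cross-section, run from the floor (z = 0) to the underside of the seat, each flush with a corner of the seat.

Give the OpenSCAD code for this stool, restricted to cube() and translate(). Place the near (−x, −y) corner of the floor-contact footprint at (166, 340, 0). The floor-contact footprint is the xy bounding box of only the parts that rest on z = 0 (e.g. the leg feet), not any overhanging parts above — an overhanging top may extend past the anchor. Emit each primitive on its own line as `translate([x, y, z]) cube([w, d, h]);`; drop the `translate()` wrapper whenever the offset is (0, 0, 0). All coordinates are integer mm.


translate([166, 340, 373]) cube([327, 257, 36]);
translate([166, 340, 0]) cube([38, 38, 373]);
translate([455, 340, 0]) cube([38, 38, 373]);
translate([166, 559, 0]) cube([38, 38, 373]);
translate([455, 559, 0]) cube([38, 38, 373]);


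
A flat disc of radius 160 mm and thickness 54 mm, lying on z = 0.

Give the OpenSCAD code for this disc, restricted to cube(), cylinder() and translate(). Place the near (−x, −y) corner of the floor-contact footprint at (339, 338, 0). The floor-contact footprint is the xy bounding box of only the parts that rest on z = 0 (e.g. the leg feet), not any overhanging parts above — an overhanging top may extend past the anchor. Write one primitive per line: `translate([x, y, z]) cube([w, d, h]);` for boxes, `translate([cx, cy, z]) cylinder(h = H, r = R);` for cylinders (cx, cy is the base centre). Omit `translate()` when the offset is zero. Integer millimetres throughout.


translate([499, 498, 0]) cylinder(h = 54, r = 160);


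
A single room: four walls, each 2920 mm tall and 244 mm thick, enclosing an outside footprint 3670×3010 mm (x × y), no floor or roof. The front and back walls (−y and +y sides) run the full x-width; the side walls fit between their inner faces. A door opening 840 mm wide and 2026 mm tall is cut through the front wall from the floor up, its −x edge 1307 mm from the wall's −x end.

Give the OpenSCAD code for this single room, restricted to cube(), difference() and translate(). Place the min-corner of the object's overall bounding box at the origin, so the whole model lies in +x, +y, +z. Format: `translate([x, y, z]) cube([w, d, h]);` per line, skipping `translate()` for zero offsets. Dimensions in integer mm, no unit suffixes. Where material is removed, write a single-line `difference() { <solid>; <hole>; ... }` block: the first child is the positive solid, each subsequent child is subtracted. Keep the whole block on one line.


difference() { cube([3670, 244, 2920]); translate([1307, 0, 0]) cube([840, 244, 2026]); }
translate([0, 2766, 0]) cube([3670, 244, 2920]);
translate([0, 244, 0]) cube([244, 2522, 2920]);
translate([3426, 244, 0]) cube([244, 2522, 2920]);


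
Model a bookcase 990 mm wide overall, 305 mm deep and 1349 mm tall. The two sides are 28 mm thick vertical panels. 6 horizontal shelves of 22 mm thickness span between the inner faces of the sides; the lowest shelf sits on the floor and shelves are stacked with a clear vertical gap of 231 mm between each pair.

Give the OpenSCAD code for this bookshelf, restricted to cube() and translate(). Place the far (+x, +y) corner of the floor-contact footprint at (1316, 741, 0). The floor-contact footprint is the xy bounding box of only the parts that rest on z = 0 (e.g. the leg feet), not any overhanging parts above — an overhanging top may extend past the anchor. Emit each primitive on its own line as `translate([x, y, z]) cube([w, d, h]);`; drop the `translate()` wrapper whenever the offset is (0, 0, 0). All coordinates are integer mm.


translate([326, 436, 0]) cube([28, 305, 1349]);
translate([1288, 436, 0]) cube([28, 305, 1349]);
translate([354, 436, 0]) cube([934, 305, 22]);
translate([354, 436, 253]) cube([934, 305, 22]);
translate([354, 436, 506]) cube([934, 305, 22]);
translate([354, 436, 759]) cube([934, 305, 22]);
translate([354, 436, 1012]) cube([934, 305, 22]);
translate([354, 436, 1265]) cube([934, 305, 22]);


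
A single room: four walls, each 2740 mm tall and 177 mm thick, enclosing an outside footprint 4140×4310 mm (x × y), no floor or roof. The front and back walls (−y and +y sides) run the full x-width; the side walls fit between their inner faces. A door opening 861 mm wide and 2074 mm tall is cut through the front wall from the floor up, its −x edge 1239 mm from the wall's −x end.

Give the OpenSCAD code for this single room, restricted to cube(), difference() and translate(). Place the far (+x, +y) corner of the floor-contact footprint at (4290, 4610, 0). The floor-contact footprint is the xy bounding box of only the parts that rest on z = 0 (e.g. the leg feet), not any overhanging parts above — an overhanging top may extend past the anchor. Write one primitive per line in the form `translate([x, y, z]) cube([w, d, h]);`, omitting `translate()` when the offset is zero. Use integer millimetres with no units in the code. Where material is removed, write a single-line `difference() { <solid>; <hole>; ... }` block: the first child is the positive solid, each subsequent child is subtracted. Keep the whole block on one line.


difference() { translate([150, 300, 0]) cube([4140, 177, 2740]); translate([1389, 300, 0]) cube([861, 177, 2074]); }
translate([150, 4433, 0]) cube([4140, 177, 2740]);
translate([150, 477, 0]) cube([177, 3956, 2740]);
translate([4113, 477, 0]) cube([177, 3956, 2740]);


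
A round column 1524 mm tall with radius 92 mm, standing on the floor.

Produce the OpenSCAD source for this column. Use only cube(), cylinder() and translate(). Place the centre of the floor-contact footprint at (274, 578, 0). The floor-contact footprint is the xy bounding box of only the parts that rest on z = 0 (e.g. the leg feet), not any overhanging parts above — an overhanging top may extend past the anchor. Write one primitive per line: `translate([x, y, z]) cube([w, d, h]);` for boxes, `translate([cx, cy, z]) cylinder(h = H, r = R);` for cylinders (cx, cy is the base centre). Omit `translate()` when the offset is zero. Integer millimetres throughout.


translate([274, 578, 0]) cylinder(h = 1524, r = 92);


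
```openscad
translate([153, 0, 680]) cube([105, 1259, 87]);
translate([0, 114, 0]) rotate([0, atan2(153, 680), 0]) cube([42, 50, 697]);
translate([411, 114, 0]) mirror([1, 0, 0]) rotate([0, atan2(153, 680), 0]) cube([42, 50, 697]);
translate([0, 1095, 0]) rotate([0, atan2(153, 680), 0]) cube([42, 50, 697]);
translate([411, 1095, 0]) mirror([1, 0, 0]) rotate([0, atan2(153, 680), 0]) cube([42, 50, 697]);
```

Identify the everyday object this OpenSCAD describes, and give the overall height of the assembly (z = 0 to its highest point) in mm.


A sawhorse. The overall height is 767 mm.

A beam across two mirrored pairs of raked legs — a sawhorse. The beam's underside is at z = 680 (matching the legs' vertical rise in atan2(153, 680)) and the beam is 87 mm tall, so its top is at 680 + 87 = 767 mm. The raked legs top out at the beam's underside, so that is the highest point.


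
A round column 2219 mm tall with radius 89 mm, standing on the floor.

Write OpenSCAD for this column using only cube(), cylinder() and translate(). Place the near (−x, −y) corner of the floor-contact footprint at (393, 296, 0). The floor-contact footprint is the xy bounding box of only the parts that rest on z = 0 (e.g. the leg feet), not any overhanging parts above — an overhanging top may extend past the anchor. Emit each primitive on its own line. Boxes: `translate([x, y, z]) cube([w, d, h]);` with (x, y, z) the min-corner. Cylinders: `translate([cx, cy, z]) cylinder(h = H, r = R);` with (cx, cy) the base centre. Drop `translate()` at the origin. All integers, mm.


translate([482, 385, 0]) cylinder(h = 2219, r = 89);


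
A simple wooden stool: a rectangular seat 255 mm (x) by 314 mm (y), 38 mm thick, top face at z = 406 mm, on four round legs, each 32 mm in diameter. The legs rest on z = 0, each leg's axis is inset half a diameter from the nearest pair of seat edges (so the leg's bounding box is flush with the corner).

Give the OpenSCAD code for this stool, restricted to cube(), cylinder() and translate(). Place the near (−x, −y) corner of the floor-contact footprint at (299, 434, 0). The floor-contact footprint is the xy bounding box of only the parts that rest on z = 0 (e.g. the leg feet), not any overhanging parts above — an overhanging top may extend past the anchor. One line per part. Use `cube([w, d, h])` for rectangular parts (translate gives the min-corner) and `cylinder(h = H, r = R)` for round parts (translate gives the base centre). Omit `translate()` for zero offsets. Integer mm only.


// leg_h = 406 - 38 = 368
translate([299, 434, 368]) cube([255, 314, 38]);
translate([315, 450, 0]) cylinder(h = 368, r = 16);
translate([538, 450, 0]) cylinder(h = 368, r = 16);
translate([315, 732, 0]) cylinder(h = 368, r = 16);
translate([538, 732, 0]) cylinder(h = 368, r = 16);


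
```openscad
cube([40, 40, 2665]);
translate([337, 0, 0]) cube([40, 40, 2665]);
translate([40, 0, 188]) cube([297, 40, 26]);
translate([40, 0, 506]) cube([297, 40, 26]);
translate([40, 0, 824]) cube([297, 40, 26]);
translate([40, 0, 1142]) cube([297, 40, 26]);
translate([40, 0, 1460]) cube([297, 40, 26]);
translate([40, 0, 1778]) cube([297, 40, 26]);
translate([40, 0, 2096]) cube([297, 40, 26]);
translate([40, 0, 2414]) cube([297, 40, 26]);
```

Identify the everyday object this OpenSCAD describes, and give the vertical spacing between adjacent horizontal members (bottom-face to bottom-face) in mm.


A ladder. The rung spacing is 318 mm.

Two tall 40×40 posts with 8 short bars between them — a ladder. Adjacent rungs sit at z = 188 and z = 506, so the spacing is 506 − 188 = 318 mm.


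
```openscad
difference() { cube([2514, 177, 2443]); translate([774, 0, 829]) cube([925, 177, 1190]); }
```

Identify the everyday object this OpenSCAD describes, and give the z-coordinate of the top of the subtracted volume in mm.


A wall with a window opening. The window head height is 2019 mm.

A wall with a rectangular opening subtracted — a window. Sill at z = 829, opening 1190 mm tall, so the head is at 829 + 1190 = 2019 mm.


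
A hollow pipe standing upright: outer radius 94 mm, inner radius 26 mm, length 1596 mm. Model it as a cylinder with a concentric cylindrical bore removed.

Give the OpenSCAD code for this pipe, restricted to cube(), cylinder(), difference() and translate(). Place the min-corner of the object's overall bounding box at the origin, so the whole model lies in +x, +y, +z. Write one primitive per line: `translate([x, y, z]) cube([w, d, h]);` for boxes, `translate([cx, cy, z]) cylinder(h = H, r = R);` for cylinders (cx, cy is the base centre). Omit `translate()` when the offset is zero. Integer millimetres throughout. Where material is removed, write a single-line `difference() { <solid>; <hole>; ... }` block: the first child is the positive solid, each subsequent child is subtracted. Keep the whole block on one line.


difference() { translate([94, 94, 0]) cylinder(h = 1596, r = 94); translate([94, 94, 0]) cylinder(h = 1596, r = 26); }


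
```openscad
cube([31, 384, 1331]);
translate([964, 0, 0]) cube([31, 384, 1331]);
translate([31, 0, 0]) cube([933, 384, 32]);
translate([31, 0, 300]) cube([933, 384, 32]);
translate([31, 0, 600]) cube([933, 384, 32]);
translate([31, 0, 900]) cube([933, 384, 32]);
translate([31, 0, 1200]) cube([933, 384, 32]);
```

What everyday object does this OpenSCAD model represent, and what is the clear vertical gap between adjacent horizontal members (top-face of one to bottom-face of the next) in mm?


A bookshelf. The clear shelf gap is 268 mm.

Two tall side panels with 5 horizontal boards between them — a bookshelf. The first two shelf undersides are at z = 0 and z = 300; with shelf thickness 32, the clear gap is 300 − 0 − 32 = 268 mm.


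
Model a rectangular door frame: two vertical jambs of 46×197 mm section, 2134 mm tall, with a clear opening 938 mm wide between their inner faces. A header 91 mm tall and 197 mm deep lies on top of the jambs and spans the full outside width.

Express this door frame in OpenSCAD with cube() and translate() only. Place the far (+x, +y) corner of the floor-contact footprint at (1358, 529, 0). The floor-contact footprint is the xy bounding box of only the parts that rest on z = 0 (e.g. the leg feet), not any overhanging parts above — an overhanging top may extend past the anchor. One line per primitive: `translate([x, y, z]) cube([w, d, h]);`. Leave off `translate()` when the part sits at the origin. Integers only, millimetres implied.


translate([328, 332, 0]) cube([46, 197, 2134]);
translate([1312, 332, 0]) cube([46, 197, 2134]);
translate([328, 332, 2134]) cube([1030, 197, 91]);


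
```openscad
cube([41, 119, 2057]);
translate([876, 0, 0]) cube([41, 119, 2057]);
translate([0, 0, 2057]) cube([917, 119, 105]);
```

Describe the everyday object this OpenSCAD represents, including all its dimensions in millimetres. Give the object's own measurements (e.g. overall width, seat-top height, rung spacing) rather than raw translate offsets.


A door frame. The clear opening is 835 mm wide and 2057 mm high. Two 41 mm wide jambs, 119 mm deep, stand either side of the opening from the floor to the top of the opening. A 105 mm thick head sits across the top of both jambs, spanning the full outside width of the frame.


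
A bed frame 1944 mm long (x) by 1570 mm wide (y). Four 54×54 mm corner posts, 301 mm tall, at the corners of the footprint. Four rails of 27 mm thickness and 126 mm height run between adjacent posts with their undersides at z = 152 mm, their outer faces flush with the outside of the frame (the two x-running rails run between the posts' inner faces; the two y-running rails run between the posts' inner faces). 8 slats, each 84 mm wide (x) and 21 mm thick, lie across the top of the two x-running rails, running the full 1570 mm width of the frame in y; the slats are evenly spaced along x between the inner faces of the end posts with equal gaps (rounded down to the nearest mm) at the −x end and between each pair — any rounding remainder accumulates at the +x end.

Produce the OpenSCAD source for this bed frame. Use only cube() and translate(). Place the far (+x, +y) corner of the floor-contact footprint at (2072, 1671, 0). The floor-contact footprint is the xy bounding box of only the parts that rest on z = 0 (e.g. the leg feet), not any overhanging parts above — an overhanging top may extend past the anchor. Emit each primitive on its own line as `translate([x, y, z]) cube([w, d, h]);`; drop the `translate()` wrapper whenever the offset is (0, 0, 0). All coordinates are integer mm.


// slat z = rail_z + rail_h = 152 + 126 = 278
// slat gap = ⌊(1836 − 8·84) / 9⌋ = 129
translate([128, 101, 0]) cube([54, 54, 301]);
translate([128, 1617, 0]) cube([54, 54, 301]);
translate([2018, 101, 0]) cube([54, 54, 301]);
translate([2018, 1617, 0]) cube([54, 54, 301]);
translate([182, 101, 152]) cube([1836, 27, 126]);
translate([182, 1644, 152]) cube([1836, 27, 126]);
translate([128, 155, 152]) cube([27, 1462, 126]);
translate([2045, 155, 152]) cube([27, 1462, 126]);
translate([311, 101, 278]) cube([84, 1570, 21]);
translate([524, 101, 278]) cube([84, 1570, 21]);
translate([737, 101, 278]) cube([84, 1570, 21]);
translate([950, 101, 278]) cube([84, 1570, 21]);
translate([1163, 101, 278]) cube([84, 1570, 21]);
translate([1376, 101, 278]) cube([84, 1570, 21]);
translate([1589, 101, 278]) cube([84, 1570, 21]);
translate([1802, 101, 278]) cube([84, 1570, 21]);


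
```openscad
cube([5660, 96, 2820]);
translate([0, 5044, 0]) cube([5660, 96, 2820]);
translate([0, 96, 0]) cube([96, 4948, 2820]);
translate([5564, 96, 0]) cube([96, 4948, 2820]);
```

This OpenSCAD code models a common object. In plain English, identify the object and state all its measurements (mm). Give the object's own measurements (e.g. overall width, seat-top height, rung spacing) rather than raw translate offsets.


The wall frame of a small rectangular building: four walls, each 2820 mm tall and 96 mm thick, enclosing a footprint 5660 mm (x) by 5140 mm (y) outside-to-outside, with no floor or roof. The front and back walls (the −y and +y sides) span the full width; the two side walls fit between them.


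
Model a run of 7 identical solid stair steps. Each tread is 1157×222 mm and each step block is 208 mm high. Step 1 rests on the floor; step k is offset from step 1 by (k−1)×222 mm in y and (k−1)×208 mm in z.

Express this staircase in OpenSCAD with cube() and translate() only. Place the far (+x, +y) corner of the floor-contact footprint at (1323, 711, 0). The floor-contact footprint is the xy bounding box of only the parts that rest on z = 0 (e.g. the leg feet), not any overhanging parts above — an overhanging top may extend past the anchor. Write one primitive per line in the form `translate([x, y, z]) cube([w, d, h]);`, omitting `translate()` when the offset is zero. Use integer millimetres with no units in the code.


translate([166, 489, 0]) cube([1157, 222, 208]);
translate([166, 711, 208]) cube([1157, 222, 208]);
translate([166, 933, 416]) cube([1157, 222, 208]);
translate([166, 1155, 624]) cube([1157, 222, 208]);
translate([166, 1377, 832]) cube([1157, 222, 208]);
translate([166, 1599, 1040]) cube([1157, 222, 208]);
translate([166, 1821, 1248]) cube([1157, 222, 208]);


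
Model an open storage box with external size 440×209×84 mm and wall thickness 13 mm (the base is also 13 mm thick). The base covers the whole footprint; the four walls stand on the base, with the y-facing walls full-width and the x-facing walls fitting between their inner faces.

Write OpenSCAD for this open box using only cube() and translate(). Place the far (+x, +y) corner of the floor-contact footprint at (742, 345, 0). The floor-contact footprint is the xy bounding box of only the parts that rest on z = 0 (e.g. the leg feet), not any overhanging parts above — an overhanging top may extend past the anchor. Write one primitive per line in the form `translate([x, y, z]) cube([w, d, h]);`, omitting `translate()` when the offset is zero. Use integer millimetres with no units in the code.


translate([302, 136, 0]) cube([440, 209, 13]);
translate([302, 136, 13]) cube([440, 13, 71]);
translate([302, 332, 13]) cube([440, 13, 71]);
translate([302, 149, 13]) cube([13, 183, 71]);
translate([729, 149, 13]) cube([13, 183, 71]);


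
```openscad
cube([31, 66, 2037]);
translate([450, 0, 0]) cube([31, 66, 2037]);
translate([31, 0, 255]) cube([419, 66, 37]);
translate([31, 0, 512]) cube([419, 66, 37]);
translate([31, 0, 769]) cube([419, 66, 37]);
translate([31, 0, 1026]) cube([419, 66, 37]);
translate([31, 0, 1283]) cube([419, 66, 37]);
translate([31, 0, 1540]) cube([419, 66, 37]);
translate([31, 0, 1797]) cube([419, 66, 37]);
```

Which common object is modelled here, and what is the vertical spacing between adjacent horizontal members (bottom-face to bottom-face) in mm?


A ladder. The rung spacing is 257 mm.

Two tall 31×66 posts with 7 short bars between them — a ladder. Adjacent rungs sit at z = 255 and z = 512, so the spacing is 512 − 255 = 257 mm.


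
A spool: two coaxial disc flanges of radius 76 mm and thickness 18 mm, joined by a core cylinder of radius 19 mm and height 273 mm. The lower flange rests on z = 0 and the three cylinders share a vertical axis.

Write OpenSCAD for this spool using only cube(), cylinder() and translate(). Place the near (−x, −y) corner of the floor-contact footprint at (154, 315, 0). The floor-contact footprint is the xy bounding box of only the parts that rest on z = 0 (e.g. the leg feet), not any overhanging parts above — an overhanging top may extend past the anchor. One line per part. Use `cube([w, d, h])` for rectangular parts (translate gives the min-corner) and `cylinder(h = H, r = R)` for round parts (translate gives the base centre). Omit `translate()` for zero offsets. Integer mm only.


translate([230, 391, 0]) cylinder(h = 18, r = 76);
translate([230, 391, 18]) cylinder(h = 273, r = 19);
translate([230, 391, 291]) cylinder(h = 18, r = 76);


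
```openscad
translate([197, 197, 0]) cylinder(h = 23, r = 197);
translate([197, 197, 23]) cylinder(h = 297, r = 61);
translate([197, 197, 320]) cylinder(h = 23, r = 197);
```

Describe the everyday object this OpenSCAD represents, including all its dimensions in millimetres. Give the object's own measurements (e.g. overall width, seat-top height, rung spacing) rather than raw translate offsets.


A spool: two coaxial disc flanges of radius 197 mm and thickness 23 mm, joined by a core cylinder of radius 61 mm and height 297 mm. The lower flange rests on z = 0 and the three cylinders share a vertical axis.


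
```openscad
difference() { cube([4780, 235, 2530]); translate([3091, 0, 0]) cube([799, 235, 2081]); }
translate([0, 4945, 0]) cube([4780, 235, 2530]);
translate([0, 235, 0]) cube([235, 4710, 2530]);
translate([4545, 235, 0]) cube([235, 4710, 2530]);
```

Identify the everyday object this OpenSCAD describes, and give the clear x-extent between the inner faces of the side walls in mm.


A single room. The interior width is 4310 mm.

Four walls enclosing a rectangle with a door in the front wall — a room. Outside width 4780 minus two 235 mm walls gives 4310 mm.


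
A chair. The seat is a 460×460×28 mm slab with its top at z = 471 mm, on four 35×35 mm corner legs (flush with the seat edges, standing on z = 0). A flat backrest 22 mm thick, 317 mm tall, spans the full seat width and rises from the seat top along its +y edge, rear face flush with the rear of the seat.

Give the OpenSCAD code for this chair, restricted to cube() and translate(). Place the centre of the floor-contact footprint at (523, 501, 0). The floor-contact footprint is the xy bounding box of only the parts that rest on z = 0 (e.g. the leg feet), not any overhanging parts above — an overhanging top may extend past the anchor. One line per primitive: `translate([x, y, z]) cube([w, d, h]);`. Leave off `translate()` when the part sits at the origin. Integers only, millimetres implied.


translate([293, 271, 443]) cube([460, 460, 28]);
translate([293, 271, 0]) cube([35, 35, 443]);
translate([718, 271, 0]) cube([35, 35, 443]);
translate([293, 696, 0]) cube([35, 35, 443]);
translate([718, 696, 0]) cube([35, 35, 443]);
translate([293, 709, 471]) cube([460, 22, 317]);


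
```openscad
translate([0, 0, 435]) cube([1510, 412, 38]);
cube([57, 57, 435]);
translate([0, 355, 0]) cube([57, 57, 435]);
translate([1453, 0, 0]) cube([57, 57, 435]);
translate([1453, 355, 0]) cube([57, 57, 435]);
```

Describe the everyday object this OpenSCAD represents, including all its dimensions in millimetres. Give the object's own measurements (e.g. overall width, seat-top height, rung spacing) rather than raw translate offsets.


A long wooden bench with a 1510 mm (x) × 412 mm (y) seat, 38 mm thick, its top surface 473 mm above the floor. Four 57 mm square legs at the seat corners, flush with the edges, run from z = 0 to the seat underside.


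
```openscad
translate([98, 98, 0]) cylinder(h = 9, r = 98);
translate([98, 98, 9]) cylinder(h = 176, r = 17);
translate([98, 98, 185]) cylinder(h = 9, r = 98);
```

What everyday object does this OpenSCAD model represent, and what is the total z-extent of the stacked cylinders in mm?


A spool. The overall height is 194 mm.

Three coaxial cylinders, large–small–large — a spool. Two 9 mm flanges and a 176 mm core give 9 + 176 + 9 = 194 mm.


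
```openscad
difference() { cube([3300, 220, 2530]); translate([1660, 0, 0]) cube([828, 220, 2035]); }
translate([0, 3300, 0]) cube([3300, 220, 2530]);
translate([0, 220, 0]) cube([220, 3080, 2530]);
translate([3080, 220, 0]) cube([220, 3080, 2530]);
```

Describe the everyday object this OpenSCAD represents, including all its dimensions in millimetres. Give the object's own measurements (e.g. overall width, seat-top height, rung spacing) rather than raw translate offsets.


A single room: four walls, each 2530 mm tall and 220 mm thick, enclosing an outside footprint 3300×3520 mm (x × y), no floor or roof. The front and back walls (−y and +y sides) run the full x-width; the side walls fit between their inner faces. A door opening 828 mm wide and 2035 mm tall is cut through the front wall from the floor up, its −x edge 1660 mm from the wall's −x end.


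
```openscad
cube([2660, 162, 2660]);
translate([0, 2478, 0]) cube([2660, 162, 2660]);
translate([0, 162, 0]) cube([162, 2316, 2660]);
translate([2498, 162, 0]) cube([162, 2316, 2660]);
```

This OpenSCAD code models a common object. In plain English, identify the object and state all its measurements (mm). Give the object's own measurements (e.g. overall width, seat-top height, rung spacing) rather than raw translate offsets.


The wall frame of a small rectangular building: four walls, each 2660 mm tall and 162 mm thick, enclosing a footprint 2660 mm (x) by 2640 mm (y) outside-to-outside, with no floor or roof. The front and back walls (the −y and +y sides) span the full width; the two side walls fit between them.
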